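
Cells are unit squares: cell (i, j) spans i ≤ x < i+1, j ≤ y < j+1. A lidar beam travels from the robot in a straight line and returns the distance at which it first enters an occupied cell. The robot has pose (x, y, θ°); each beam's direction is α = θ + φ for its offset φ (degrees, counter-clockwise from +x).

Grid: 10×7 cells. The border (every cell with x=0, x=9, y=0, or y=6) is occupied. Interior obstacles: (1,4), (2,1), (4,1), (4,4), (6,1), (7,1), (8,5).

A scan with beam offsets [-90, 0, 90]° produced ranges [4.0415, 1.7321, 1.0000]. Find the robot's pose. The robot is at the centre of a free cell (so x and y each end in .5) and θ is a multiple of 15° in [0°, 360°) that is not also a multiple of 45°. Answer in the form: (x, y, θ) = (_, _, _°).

(x, y, θ) = (5.5, 2.5, 120°)

Enumerate (i+0.5, j+0.5, θ) over the 33 free cells and 16 admissible headings. For each, cast all 3 beams and compare to the given ranges.
  (4.5, 3.5, 30°): beam 1 = 2.8868 ≠ 4.0415 ✗
  (2.5, 2.5, 255°): beam 1 = 1.5529 ≠ 4.0415 ✗
  (7.5, 4.5, 195°): beam 1 = 1.5529 ≠ 4.0415 ✗
  (7.5, 2.5, 105°): beam 1 = 1.5529 ≠ 4.0415 ✗
  …
  (5.5, 2.5, 120°): r_1=4.0415, r_2=1.7321, r_3=1.0000 — all match ✓
Only this pose fits every beam.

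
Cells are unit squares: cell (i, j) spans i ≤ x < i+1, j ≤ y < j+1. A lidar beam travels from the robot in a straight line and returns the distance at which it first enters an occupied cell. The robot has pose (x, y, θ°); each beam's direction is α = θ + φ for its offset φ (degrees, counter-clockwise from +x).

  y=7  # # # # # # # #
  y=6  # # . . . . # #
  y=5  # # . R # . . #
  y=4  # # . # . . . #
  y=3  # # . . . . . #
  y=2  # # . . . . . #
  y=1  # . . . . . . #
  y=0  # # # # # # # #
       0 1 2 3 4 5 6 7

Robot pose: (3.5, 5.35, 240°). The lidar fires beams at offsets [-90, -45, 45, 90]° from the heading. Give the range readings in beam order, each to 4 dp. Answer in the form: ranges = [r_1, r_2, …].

ranges = [1.7321, 1.5529, 0.3623, 0.5774]

beam 1: φ=-90°, α=150°
  dir = (cos 150°, sin 150°) = (-0.8660, 0.5000); from cell (3,5)
  next x-line at t=0.5774, next y-line at t=1.3000; Δt_x=1.1547, Δt_y=2.0000
    x: enter (2,5) at t=0.5774
    y: enter (2,6) at t=1.3000
    x: enter (1,6) at t=1.7321 ← occupied
  → r_1 = 1.7321
beam 2: φ=-45°, α=195°
  dir = (cos 195°, sin 195°) = (-0.9659, -0.2588); from cell (3,5)
  next x-line at t=0.5176, next y-line at t=1.3523; Δt_x=1.0353, Δt_y=3.8637
    x: enter (2,5) at t=0.5176
    y: enter (2,4) at t=1.3523
    x: enter (1,4) at t=1.5529 ← occupied
  → r_2 = 1.5529
beam 3: φ=45°, α=285°
  dir = (cos 285°, sin 285°) = (0.2588, -0.9659); from cell (3,5)
  next x-line at t=1.9319, next y-line at t=0.3623; Δt_x=3.8637, Δt_y=1.0353
    y: enter (3,4) at t=0.3623 ← occupied
  → r_3 = 0.3623
beam 4: φ=90°, α=330°
  dir = (cos 330°, sin 330°) = (0.8660, -0.5000); from cell (3,5)
  next x-line at t=0.5774, next y-line at t=0.7000; Δt_x=1.1547, Δt_y=2.0000
    x: enter (4,5) at t=0.5774 ← occupied
  → r_4 = 0.5774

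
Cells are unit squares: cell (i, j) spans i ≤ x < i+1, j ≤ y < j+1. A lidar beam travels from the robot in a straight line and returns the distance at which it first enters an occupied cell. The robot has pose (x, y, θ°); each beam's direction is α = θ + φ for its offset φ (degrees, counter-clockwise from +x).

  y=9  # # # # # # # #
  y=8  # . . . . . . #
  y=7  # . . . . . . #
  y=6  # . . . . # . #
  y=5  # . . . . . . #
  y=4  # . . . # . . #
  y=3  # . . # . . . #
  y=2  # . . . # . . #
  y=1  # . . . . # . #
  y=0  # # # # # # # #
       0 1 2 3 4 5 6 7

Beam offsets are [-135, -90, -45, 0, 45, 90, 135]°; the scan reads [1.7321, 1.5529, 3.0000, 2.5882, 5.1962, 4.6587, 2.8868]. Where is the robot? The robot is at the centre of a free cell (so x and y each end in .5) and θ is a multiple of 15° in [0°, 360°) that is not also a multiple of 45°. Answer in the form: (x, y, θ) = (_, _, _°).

Enumerate (i+0.5, j+0.5, θ) over the 43 free cells and 16 admissible headings. For each, cast all 7 beams and compare to the given ranges.
  (1.5, 3.5, 300°): beam 1 = 0.5176 ≠ 1.7321 ✗
  (6.5, 1.5, 30°): beam 1 = 0.5176 ≠ 1.7321 ✗
  (6.5, 4.5, 75°): beam 1 = 1.0000 ≠ 1.7321 ✗
  (2.5, 8.5, 300°): beam 1 = 1.5529 ≠ 1.7321 ✗
  (1.5, 1.5, 300°): beam 1 = 0.5176 ≠ 1.7321 ✗
  …
  (2.5, 6.5, 285°): r_1=1.7321, r_2=1.5529, r_3=3.0000, r_4=2.5882, r_5=5.1962, r_6=4.6587, r_7=2.8868 — all match ✓
Unique over the lattice → pose = (2.5, 6.5, 285°).

(x, y, θ) = (2.5, 6.5, 285°)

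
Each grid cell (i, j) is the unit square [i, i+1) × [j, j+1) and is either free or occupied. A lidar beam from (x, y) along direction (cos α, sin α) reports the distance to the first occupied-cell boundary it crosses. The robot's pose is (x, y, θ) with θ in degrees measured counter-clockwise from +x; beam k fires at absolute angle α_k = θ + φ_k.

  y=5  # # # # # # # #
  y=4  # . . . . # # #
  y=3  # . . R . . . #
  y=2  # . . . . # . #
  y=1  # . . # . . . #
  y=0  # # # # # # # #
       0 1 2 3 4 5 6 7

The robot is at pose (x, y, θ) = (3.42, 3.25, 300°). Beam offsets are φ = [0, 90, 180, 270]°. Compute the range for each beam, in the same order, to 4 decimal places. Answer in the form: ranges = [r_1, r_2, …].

ranges = [2.5981, 1.8244, 2.0207, 2.7944]

beam 1: φ=0°, α=300°
  d=(0.5000,-0.8660)  start (3,3)  tX=1.1600 tY=0.2887  stride 1/|dx|=2.0000 1/|dy|=1.1547
    cross y-line → (3,2), t=0.2887
    cross x-line → (4,2), t=1.1600
    cross y-line → (4,1), t=1.4434
    cross y-line → (4,0), t=2.5981 (wall)
  → r_1 = 2.5981
beam 2: φ=90°, α=30°
  d=(0.8660,0.5000)  start (3,3)  tX=0.6697 tY=1.5000  stride 1/|dx|=1.1547 1/|dy|=2.0000
    cross x-line → (4,3), t=0.6697
    cross y-line → (4,4), t=1.5000
    cross x-line → (5,4), t=1.8244 (wall)
  → r_2 = 1.8244
beam 3: φ=180°, α=120°
  d=(-0.5000,0.8660)  start (3,3)  tX=0.8400 tY=0.8660  stride 1/|dx|=2.0000 1/|dy|=1.1547
    cross x-line → (2,3), t=0.8400
    cross y-line → (2,4), t=0.8660
    cross y-line → (2,5), t=2.0207 (wall)
  → r_3 = 2.0207
beam 4: φ=270°, α=210°
  d=(-0.8660,-0.5000)  start (3,3)  tX=0.4850 tY=0.5000  stride 1/|dx|=1.1547 1/|dy|=2.0000
    cross x-line → (2,3), t=0.4850
    cross y-line → (2,2), t=0.5000
    cross x-line → (1,2), t=1.6397
    cross y-line → (1,1), t=2.5000
    cross x-line → (0,1), t=2.7944 (wall)
  → r_4 = 2.7944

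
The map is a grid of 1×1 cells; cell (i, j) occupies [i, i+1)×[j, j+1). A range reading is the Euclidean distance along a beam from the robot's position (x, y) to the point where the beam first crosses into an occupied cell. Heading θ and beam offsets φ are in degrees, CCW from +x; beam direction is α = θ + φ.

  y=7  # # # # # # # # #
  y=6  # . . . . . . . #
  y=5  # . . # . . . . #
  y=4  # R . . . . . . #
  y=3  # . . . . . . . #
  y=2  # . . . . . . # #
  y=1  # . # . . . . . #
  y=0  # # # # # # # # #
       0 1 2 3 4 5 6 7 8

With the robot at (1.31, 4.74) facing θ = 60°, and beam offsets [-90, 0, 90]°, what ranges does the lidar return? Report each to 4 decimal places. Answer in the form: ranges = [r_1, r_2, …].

ranges = [7.4800, 2.6096, 0.3580]

beam 1: φ=-90°, α=330°
  direction (0.8660, -0.5000); cell (1,4); t to first gridline: x 0.7967, y 1.4800 (then +1.1547 / +2.0000)
    (2,4) via x @ 0.7967
    (2,3) via y @ 1.4800
    (3,3) via x @ 1.9514
    (4,3) via x @ 3.1061
    (4,2) via y @ 3.4800
    (5,2) via x @ 4.2608
    (6,2) via x @ 5.4155
    (6,1) via y @ 5.4800
    (7,1) via x @ 6.5702
    (7,0) via y @ 7.4800  # hit
  → r_1 = 7.4800
beam 2: φ=0°, α=60°
  direction (0.5000, 0.8660); cell (1,4); t to first gridline: x 1.3800, y 0.3002 (then +2.0000 / +1.1547)
    (1,5) via y @ 0.3002
    (2,5) via x @ 1.3800
    (2,6) via y @ 1.4549
    (2,7) via y @ 2.6096  # hit
  → r_2 = 2.6096
beam 3: φ=90°, α=150°
  direction (-0.8660, 0.5000); cell (1,4); t to first gridline: x 0.3580, y 0.5200 (then +1.1547 / +2.0000)
    (0,4) via x @ 0.3580  # hit
  → r_3 = 0.3580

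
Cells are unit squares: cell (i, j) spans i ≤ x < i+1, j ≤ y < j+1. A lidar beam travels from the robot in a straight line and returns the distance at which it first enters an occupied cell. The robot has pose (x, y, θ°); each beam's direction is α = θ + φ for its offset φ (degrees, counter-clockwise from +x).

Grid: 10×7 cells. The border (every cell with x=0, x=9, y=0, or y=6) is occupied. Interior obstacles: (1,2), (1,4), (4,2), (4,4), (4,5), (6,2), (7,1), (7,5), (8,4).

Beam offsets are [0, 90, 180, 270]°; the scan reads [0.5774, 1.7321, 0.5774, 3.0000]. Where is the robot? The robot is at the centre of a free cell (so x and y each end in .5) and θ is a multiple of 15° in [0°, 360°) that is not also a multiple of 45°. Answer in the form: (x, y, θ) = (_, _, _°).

(x, y, θ) = (5.5, 2.5, 150°)

Enumerate (i+0.5, j+0.5, θ) over the 31 free cells and 16 admissible headings. For each, cast all 4 beams and compare to the given ranges.
  (5.5, 4.5, 105°): beam 1 = 1.5529 ≠ 0.5774 ✗
  (5.5, 5.5, 285°): beam 1 = 2.5882 ≠ 0.5774 ✗
  (7.5, 4.5, 30°): beam 2 = 0.5774 ≠ 1.7321 ✗
  …
  (5.5, 2.5, 150°): r_1=0.5774, r_2=1.7321, r_3=0.5774, r_4=3.0000 — all match ✓
Unique over the lattice → pose = (5.5, 2.5, 150°).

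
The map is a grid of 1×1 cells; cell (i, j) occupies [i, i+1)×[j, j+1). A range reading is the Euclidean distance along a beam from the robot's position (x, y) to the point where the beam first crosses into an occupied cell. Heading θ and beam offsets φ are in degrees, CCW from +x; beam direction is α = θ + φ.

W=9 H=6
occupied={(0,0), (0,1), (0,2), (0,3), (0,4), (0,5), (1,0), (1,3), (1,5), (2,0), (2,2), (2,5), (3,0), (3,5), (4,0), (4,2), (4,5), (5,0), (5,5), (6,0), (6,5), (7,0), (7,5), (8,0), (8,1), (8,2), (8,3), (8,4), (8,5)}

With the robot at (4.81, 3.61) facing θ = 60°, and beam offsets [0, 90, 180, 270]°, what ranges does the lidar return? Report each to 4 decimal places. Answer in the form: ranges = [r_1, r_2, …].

ranges = [1.6050, 2.7800, 0.7044, 3.6835]

beam 1: φ=0°, α=60°
  direction (0.5000, 0.8660); cell (4,3); t to first gridline: x 0.3800, y 0.4503 (then +2.0000 / +1.1547)
    (5,3) via x @ 0.3800
    (5,4) via y @ 0.4503
    (5,5) via y @ 1.6050  # hit
  → r_1 = 1.6050
beam 2: φ=90°, α=150°
  direction (-0.8660, 0.5000); cell (4,3); t to first gridline: x 0.9353, y 0.7800 (then +1.1547 / +2.0000)
    (4,4) via y @ 0.7800
    (3,4) via x @ 0.9353
    (2,4) via x @ 2.0900
    (2,5) via y @ 2.7800  # hit
  → r_2 = 2.7800
beam 3: φ=180°, α=240°
  direction (-0.5000, -0.8660); cell (4,3); t to first gridline: x 1.6200, y 0.7044 (then +2.0000 / +1.1547)
    (4,2) via y @ 0.7044  # hit
  → r_3 = 0.7044
beam 4: φ=270°, α=330°
  direction (0.8660, -0.5000); cell (4,3); t to first gridline: x 0.2194, y 1.2200 (then +1.1547 / +2.0000)
    (5,3) via x @ 0.2194
    (5,2) via y @ 1.2200
    (6,2) via x @ 1.3741
    (7,2) via x @ 2.5288
    (7,1) via y @ 3.2200
    (8,1) via x @ 3.6835  # hit
  → r_4 = 3.6835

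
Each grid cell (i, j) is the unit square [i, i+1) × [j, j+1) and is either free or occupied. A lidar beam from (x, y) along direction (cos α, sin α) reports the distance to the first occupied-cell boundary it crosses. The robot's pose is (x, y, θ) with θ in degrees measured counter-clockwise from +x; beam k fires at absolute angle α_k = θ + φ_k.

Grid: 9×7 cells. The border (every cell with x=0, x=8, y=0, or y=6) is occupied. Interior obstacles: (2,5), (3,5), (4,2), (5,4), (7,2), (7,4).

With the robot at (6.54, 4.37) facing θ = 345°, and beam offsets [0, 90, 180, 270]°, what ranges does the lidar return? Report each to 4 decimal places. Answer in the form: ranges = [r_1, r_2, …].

ranges = [0.4762, 1.6875, 0.5590, 3.4889]

beam 1: φ=0°, α=345°
  d=(0.9659,-0.2588)  start (6,4)  tX=0.4762 tY=1.4296  stride 1/|dx|=1.0353 1/|dy|=3.8637
    cross x-line → (7,4), t=0.4762 (wall)
  → r_1 = 0.4762
beam 2: φ=90°, α=75°
  d=(0.2588,0.9659)  start (6,4)  tX=1.7773 tY=0.6522  stride 1/|dx|=3.8637 1/|dy|=1.0353
    cross y-line → (6,5), t=0.6522
    cross y-line → (6,6), t=1.6875 (wall)
  → r_2 = 1.6875
beam 3: φ=180°, α=165°
  d=(-0.9659,0.2588)  start (6,4)  tX=0.5590 tY=2.4341  stride 1/|dx|=1.0353 1/|dy|=3.8637
    cross x-line → (5,4), t=0.5590 (wall)
  → r_3 = 0.5590
beam 4: φ=270°, α=255°
  d=(-0.2588,-0.9659)  start (6,4)  tX=2.0864 tY=0.3831  stride 1/|dx|=3.8637 1/|dy|=1.0353
    cross y-line → (6,3), t=0.3831
    cross y-line → (6,2), t=1.4183
    cross x-line → (5,2), t=2.0864
    cross y-line → (5,1), t=2.4536
    cross y-line → (5,0), t=3.4889 (wall)
  → r_4 = 3.4889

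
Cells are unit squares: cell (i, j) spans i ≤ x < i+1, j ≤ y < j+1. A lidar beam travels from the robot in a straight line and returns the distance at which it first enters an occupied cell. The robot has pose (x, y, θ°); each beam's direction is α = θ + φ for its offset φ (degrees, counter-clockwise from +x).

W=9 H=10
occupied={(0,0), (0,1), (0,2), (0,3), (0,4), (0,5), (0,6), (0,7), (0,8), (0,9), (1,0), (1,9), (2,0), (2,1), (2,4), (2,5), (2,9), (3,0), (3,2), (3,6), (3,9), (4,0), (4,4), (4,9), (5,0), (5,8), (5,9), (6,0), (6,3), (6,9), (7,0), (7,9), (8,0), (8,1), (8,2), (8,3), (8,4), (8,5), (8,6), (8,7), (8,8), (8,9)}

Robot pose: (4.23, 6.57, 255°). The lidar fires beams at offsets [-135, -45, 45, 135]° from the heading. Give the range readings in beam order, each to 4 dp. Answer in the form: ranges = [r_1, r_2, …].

ranges = [0.4600, 0.2656, 3.5400, 4.3532]

beam 1: φ=-135°, α=120°
  cosα=-0.5000 sinα=0.8660 | (4,6) | tMaxX 0.4600 tMaxY 0.4965 | tΔX 2.0000 tΔY 1.1547
    t=0.4600 [x] (3,6) — stop
  → r_1 = 0.4600
beam 2: φ=-45°, α=210°
  cosα=-0.8660 sinα=-0.5000 | (4,6) | tMaxX 0.2656 tMaxY 1.1400 | tΔX 1.1547 tΔY 2.0000
    t=0.2656 [x] (3,6) — stop
  → r_2 = 0.2656
beam 3: φ=45°, α=300°
  cosα=0.5000 sinα=-0.8660 | (4,6) | tMaxX 1.5400 tMaxY 0.6582 | tΔX 2.0000 tΔY 1.1547
    t=0.6582 [y] (4,5)
    t=1.5400 [x] (5,5)
    t=1.8129 [y] (5,4)
    t=2.9676 [y] (5,3)
    t=3.5400 [x] (6,3) — stop
  → r_3 = 3.5400
beam 4: φ=135°, α=30°
  cosα=0.8660 sinα=0.5000 | (4,6) | tMaxX 0.8891 tMaxY 0.8600 | tΔX 1.1547 tΔY 2.0000
    t=0.8600 [y] (4,7)
    t=0.8891 [x] (5,7)
    t=2.0438 [x] (6,7)
    t=2.8600 [y] (6,8)
    t=3.1985 [x] (7,8)
    t=4.3532 [x] (8,8) — stop
  → r_4 = 4.3532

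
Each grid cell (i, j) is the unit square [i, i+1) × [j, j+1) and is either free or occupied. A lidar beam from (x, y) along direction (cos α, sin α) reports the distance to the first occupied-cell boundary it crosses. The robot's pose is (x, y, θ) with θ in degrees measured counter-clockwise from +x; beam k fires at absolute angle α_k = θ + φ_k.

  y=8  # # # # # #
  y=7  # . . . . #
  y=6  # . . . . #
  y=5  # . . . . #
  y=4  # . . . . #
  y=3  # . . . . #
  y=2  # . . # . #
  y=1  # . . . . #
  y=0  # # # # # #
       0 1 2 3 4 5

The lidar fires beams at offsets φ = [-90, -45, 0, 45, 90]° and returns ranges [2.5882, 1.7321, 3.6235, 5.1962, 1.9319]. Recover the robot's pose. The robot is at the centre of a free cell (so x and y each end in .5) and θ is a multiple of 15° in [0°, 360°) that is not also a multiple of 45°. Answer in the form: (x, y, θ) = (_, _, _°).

Candidates: 27 free-cell centres × 16 headings = 432 poses. Raycast each; keep the one whose scan matches to 4 dp.
  (2.5, 7.5, 15°): beam 1 = 4.6587 ≠ 2.5882 ✗
  (3.5, 3.5, 240°): beam 1 = 2.8868 ≠ 2.5882 ✗
  (3.5, 5.5, 30°): beam 1 = 3.0000 ≠ 2.5882 ✗
  (3.5, 4.5, 210°): beam 1 = 4.0415 ≠ 2.5882 ✗
  …
  (1.5, 3.5, 15°): r_1=2.5882, r_2=1.7321, r_3=3.6235, r_4=5.1962, r_5=1.9319 — all match ✓
Only this pose fits every beam.

(x, y, θ) = (1.5, 3.5, 15°)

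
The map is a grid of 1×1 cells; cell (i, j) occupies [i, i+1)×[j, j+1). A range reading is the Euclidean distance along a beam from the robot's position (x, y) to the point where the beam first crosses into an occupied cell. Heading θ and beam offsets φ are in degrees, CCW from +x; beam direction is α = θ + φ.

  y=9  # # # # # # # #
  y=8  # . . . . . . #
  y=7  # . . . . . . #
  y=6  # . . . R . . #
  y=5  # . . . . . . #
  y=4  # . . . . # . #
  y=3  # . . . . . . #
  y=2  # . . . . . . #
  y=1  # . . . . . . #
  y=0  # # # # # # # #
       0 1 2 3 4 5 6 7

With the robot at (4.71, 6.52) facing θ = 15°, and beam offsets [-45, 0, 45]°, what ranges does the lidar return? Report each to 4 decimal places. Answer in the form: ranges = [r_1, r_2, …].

beam 1: φ=-45°, α=330°
  d=(0.8660,-0.5000)  start (4,6)  tX=0.3349 tY=1.0400  stride 1/|dx|=1.1547 1/|dy|=2.0000
    cross x-line → (5,6), t=0.3349
    cross y-line → (5,5), t=1.0400
    cross x-line → (6,5), t=1.4896
    cross x-line → (7,5), t=2.6443 (wall)
  → r_1 = 2.6443
beam 2: φ=0°, α=15°
  d=(0.9659,0.2588)  start (4,6)  tX=0.3002 tY=1.8546  stride 1/|dx|=1.0353 1/|dy|=3.8637
    cross x-line → (5,6), t=0.3002
    cross x-line → (6,6), t=1.3355
    cross y-line → (6,7), t=1.8546
    cross x-line → (7,7), t=2.3708 (wall)
  → r_2 = 2.3708
beam 3: φ=45°, α=60°
  d=(0.5000,0.8660)  start (4,6)  tX=0.5800 tY=0.5543  stride 1/|dx|=2.0000 1/|dy|=1.1547
    cross y-line → (4,7), t=0.5543
    cross x-line → (5,7), t=0.5800
    cross y-line → (5,8), t=1.7090
    cross x-line → (6,8), t=2.5800
    cross y-line → (6,9), t=2.8637 (wall)
  → r_3 = 2.8637

ranges = [2.6443, 2.3708, 2.8637]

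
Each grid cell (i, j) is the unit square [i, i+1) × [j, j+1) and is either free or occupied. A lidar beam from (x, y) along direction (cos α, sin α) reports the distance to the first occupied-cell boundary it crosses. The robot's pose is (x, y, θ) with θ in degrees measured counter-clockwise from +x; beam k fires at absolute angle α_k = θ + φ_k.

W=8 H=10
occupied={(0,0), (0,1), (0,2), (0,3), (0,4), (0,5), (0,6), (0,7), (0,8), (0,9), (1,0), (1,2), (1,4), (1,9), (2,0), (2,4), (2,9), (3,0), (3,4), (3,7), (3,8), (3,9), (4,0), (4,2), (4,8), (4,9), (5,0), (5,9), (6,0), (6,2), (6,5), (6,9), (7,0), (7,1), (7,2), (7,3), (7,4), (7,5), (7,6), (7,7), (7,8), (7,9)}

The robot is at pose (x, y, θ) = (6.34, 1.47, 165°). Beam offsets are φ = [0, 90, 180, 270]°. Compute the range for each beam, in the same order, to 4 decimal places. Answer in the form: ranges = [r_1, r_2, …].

ranges = [2.0478, 0.4866, 0.6833, 0.5487]

beam 1: φ=0°, α=165°
  direction (-0.9659, 0.2588); cell (6,1); t to first gridline: x 0.3520, y 2.0478 (then +1.0353 / +3.8637)
    (5,1) via x @ 0.3520
    (4,1) via x @ 1.3873
    (4,2) via y @ 2.0478  # hit
  → r_1 = 2.0478
beam 2: φ=90°, α=255°
  direction (-0.2588, -0.9659); cell (6,1); t to first gridline: x 1.3137, y 0.4866 (then +3.8637 / +1.0353)
    (6,0) via y @ 0.4866  # hit
  → r_2 = 0.4866
beam 3: φ=180°, α=345°
  direction (0.9659, -0.2588); cell (6,1); t to first gridline: x 0.6833, y 1.8159 (then +1.0353 / +3.8637)
    (7,1) via x @ 0.6833  # hit
  → r_3 = 0.6833
beam 4: φ=270°, α=75°
  direction (0.2588, 0.9659); cell (6,1); t to first gridline: x 2.5500, y 0.5487 (then +3.8637 / +1.0353)
    (6,2) via y @ 0.5487  # hit
  → r_4 = 0.5487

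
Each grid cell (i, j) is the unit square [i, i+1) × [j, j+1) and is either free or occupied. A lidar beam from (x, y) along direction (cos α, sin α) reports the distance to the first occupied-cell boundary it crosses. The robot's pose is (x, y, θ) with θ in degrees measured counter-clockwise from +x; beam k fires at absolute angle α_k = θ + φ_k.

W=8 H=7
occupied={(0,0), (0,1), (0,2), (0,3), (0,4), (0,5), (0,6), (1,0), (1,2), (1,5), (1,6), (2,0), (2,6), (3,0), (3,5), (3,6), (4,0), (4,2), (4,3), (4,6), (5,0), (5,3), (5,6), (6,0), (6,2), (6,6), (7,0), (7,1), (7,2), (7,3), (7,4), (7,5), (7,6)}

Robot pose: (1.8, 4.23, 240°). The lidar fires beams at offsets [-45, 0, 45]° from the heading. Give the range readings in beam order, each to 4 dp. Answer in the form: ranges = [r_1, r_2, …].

beam 1: φ=-45°, α=195°
  dir = (cos 195°, sin 195°) = (-0.9659, -0.2588); from cell (1,4)
  next x-line at t=0.8282, next y-line at t=0.8887; Δt_x=1.0353, Δt_y=3.8637
    x: enter (0,4) at t=0.8282 ← occupied
  → r_1 = 0.8282
beam 2: φ=0°, α=240°
  dir = (cos 240°, sin 240°) = (-0.5000, -0.8660); from cell (1,4)
  next x-line at t=1.6000, next y-line at t=0.2656; Δt_x=2.0000, Δt_y=1.1547
    y: enter (1,3) at t=0.2656
    y: enter (1,2) at t=1.4203 ← occupied
  → r_2 = 1.4203
beam 3: φ=45°, α=285°
  dir = (cos 285°, sin 285°) = (0.2588, -0.9659); from cell (1,4)
  next x-line at t=0.7727, next y-line at t=0.2381; Δt_x=3.8637, Δt_y=1.0353
    y: enter (1,3) at t=0.2381
    x: enter (2,3) at t=0.7727
    y: enter (2,2) at t=1.2734
    y: enter (2,1) at t=2.3087
    y: enter (2,0) at t=3.3439 ← occupied
  → r_3 = 3.3439

ranges = [0.8282, 1.4203, 3.3439]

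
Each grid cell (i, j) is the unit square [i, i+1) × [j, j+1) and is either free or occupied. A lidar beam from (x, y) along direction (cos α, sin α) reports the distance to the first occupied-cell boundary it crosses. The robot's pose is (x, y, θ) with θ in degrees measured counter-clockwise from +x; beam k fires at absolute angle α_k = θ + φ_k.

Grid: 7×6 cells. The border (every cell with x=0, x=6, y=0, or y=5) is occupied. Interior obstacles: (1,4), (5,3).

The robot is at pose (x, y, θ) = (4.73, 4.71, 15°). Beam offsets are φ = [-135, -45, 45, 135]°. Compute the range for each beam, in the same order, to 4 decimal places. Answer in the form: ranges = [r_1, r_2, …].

beam 1: φ=-135°, α=240°
  cosα=-0.5000 sinα=-0.8660 | (4,4) | tMaxX 1.4600 tMaxY 0.8198 | tΔX 2.0000 tΔY 1.1547
    t=0.8198 [y] (4,3)
    t=1.4600 [x] (3,3)
    t=1.9745 [y] (3,2)
    t=3.1292 [y] (3,1)
    t=3.4600 [x] (2,1)
    t=4.2839 [y] (2,0) — stop
  → r_1 = 4.2839
beam 2: φ=-45°, α=330°
  cosα=0.8660 sinα=-0.5000 | (4,4) | tMaxX 0.3118 tMaxY 1.4200 | tΔX 1.1547 tΔY 2.0000
    t=0.3118 [x] (5,4)
    t=1.4200 [y] (5,3) — stop
  → r_2 = 1.4200
beam 3: φ=45°, α=60°
  cosα=0.5000 sinα=0.8660 | (4,4) | tMaxX 0.5400 tMaxY 0.3349 | tΔX 2.0000 tΔY 1.1547
    t=0.3349 [y] (4,5) — stop
  → r_3 = 0.3349
beam 4: φ=135°, α=150°
  cosα=-0.8660 sinα=0.5000 | (4,4) | tMaxX 0.8429 tMaxY 0.5800 | tΔX 1.1547 tΔY 2.0000
    t=0.5800 [y] (4,5) — stop
  → r_4 = 0.5800

ranges = [4.2839, 1.4200, 0.3349, 0.5800]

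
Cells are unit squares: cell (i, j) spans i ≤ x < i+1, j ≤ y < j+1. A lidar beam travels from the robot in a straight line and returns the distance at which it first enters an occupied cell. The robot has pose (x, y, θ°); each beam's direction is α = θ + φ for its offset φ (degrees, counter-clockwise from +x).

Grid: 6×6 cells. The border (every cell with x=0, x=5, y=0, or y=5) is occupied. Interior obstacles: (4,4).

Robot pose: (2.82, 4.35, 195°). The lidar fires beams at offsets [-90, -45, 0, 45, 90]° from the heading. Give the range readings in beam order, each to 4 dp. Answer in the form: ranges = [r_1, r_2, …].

ranges = [0.6729, 1.3000, 1.8842, 3.6400, 3.4682]

beam 1: φ=-90°, α=105°
  direction (-0.2588, 0.9659); cell (2,4); t to first gridline: x 3.1682, y 0.6729 (then +3.8637 / +1.0353)
    (2,5) via y @ 0.6729  # hit
  → r_1 = 0.6729
beam 2: φ=-45°, α=150°
  direction (-0.8660, 0.5000); cell (2,4); t to first gridline: x 0.9469, y 1.3000 (then +1.1547 / +2.0000)
    (1,4) via x @ 0.9469
    (1,5) via y @ 1.3000  # hit
  → r_2 = 1.3000
beam 3: φ=0°, α=195°
  direction (-0.9659, -0.2588); cell (2,4); t to first gridline: x 0.8489, y 1.3523 (then +1.0353 / +3.8637)
    (1,4) via x @ 0.8489
    (1,3) via y @ 1.3523
    (0,3) via x @ 1.8842  # hit
  → r_3 = 1.8842
beam 4: φ=45°, α=240°
  direction (-0.5000, -0.8660); cell (2,4); t to first gridline: x 1.6400, y 0.4041 (then +2.0000 / +1.1547)
    (2,3) via y @ 0.4041
    (2,2) via y @ 1.5588
    (1,2) via x @ 1.6400
    (1,1) via y @ 2.7135
    (0,1) via x @ 3.6400  # hit
  → r_4 = 3.6400
beam 5: φ=90°, α=285°
  direction (0.2588, -0.9659); cell (2,4); t to first gridline: x 0.6955, y 0.3623 (then +3.8637 / +1.0353)
    (2,3) via y @ 0.3623
    (3,3) via x @ 0.6955
    (3,2) via y @ 1.3976
    (3,1) via y @ 2.4329
    (3,0) via y @ 3.4682  # hit
  → r_5 = 3.4682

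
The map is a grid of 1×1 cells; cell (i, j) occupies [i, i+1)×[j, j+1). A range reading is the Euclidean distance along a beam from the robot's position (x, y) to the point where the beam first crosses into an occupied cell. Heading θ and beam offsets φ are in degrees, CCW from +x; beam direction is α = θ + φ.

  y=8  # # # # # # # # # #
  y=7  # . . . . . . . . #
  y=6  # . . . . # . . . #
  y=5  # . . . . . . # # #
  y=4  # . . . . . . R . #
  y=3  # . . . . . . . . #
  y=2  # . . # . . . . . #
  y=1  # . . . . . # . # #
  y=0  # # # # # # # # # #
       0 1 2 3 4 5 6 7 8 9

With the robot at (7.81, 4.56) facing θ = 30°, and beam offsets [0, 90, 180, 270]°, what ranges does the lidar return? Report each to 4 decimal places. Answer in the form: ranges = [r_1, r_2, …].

beam 1: φ=0°, α=30°
  d=(0.8660,0.5000)  start (7,4)  tX=0.2194 tY=0.8800  stride 1/|dx|=1.1547 1/|dy|=2.0000
    cross x-line → (8,4), t=0.2194
    cross y-line → (8,5), t=0.8800 (wall)
  → r_1 = 0.8800
beam 2: φ=90°, α=120°
  d=(-0.5000,0.8660)  start (7,4)  tX=1.6200 tY=0.5081  stride 1/|dx|=2.0000 1/|dy|=1.1547
    cross y-line → (7,5), t=0.5081 (wall)
  → r_2 = 0.5081
beam 3: φ=180°, α=210°
  d=(-0.8660,-0.5000)  start (7,4)  tX=0.9353 tY=1.1200  stride 1/|dx|=1.1547 1/|dy|=2.0000
    cross x-line → (6,4), t=0.9353
    cross y-line → (6,3), t=1.1200
    cross x-line → (5,3), t=2.0900
    cross y-line → (5,2), t=3.1200
    cross x-line → (4,2), t=3.2447
    cross x-line → (3,2), t=4.3994 (wall)
  → r_3 = 4.3994
beam 4: φ=270°, α=300°
  d=(0.5000,-0.8660)  start (7,4)  tX=0.3800 tY=0.6466  stride 1/|dx|=2.0000 1/|dy|=1.1547
    cross x-line → (8,4), t=0.3800
    cross y-line → (8,3), t=0.6466
    cross y-line → (8,2), t=1.8013
    cross x-line → (9,2), t=2.3800 (wall)
  → r_4 = 2.3800

ranges = [0.8800, 0.5081, 4.3994, 2.3800]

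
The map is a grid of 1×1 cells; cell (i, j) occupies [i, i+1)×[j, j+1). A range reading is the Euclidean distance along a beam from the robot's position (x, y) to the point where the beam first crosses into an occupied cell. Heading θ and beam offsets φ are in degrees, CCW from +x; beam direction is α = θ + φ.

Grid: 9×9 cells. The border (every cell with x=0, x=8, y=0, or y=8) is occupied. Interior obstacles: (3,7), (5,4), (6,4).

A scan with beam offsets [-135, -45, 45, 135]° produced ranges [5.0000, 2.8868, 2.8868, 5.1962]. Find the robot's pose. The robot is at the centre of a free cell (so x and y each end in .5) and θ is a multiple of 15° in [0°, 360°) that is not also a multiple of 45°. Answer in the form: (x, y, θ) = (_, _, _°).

Enumerate (i+0.5, j+0.5, θ) over the 46 free cells and 16 admissible headings. For each, cast all 4 beams and compare to the given ranges.
  (5.5, 1.5, 150°): beam 1 = 2.5882 ≠ 5.0000 ✗
  (1.5, 6.5, 150°): beam 1 = 1.9319 ≠ 5.0000 ✗
  (4.5, 1.5, 105°): beam 1 = 1.0000 ≠ 5.0000 ✗
  …
  (3.5, 5.5, 165°): r_1=5.0000, r_2=2.8868, r_3=2.8868, r_4=5.1962 — all match ✓
No second candidate reproduces the full scan.

(x, y, θ) = (3.5, 5.5, 165°)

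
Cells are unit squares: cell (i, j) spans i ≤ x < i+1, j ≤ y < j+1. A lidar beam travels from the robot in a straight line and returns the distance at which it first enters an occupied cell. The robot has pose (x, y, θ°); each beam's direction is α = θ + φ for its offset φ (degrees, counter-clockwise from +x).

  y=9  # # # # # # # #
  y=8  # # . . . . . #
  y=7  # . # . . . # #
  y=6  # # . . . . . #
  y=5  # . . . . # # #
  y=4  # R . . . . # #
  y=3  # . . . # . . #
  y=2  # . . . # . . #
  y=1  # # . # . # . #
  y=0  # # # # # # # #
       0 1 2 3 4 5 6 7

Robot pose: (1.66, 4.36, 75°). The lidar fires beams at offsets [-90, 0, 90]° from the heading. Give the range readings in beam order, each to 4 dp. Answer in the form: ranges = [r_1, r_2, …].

beam 1: φ=-90°, α=345°
  dir = (cos 345°, sin 345°) = (0.9659, -0.2588); from cell (1,4)
  next x-line at t=0.3520, next y-line at t=1.3909; Δt_x=1.0353, Δt_y=3.8637
    x: enter (2,4) at t=0.3520
    x: enter (3,4) at t=1.3873
    y: enter (3,3) at t=1.3909
    x: enter (4,3) at t=2.4225 ← occupied
  → r_1 = 2.4225
beam 2: φ=0°, α=75°
  dir = (cos 75°, sin 75°) = (0.2588, 0.9659); from cell (1,4)
  next x-line at t=1.3137, next y-line at t=0.6626; Δt_x=3.8637, Δt_y=1.0353
    y: enter (1,5) at t=0.6626
    x: enter (2,5) at t=1.3137
    y: enter (2,6) at t=1.6979
    y: enter (2,7) at t=2.7331 ← occupied
  → r_2 = 2.7331
beam 3: φ=90°, α=165°
  dir = (cos 165°, sin 165°) = (-0.9659, 0.2588); from cell (1,4)
  next x-line at t=0.6833, next y-line at t=2.4728; Δt_x=1.0353, Δt_y=3.8637
    x: enter (0,4) at t=0.6833 ← occupied
  → r_3 = 0.6833

ranges = [2.4225, 2.7331, 0.6833]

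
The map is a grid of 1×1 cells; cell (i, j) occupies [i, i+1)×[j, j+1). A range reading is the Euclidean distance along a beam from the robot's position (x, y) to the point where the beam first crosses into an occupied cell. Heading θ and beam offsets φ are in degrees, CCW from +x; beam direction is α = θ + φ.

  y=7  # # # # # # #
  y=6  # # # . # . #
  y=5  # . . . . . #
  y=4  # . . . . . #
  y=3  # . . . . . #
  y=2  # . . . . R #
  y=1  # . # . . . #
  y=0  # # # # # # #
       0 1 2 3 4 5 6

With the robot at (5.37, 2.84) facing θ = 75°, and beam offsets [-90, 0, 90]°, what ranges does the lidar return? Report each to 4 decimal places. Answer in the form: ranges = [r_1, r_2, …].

ranges = [0.6522, 2.4341, 4.5242]

beam 1: φ=-90°, α=345°
  direction (0.9659, -0.2588); cell (5,2); t to first gridline: x 0.6522, y 3.2455 (then +1.0353 / +3.8637)
    (6,2) via x @ 0.6522  # hit
  → r_1 = 0.6522
beam 2: φ=0°, α=75°
  direction (0.2588, 0.9659); cell (5,2); t to first gridline: x 2.4341, y 0.1656 (then +3.8637 / +1.0353)
    (5,3) via y @ 0.1656
    (5,4) via y @ 1.2009
    (5,5) via y @ 2.2362
    (6,5) via x @ 2.4341  # hit
  → r_2 = 2.4341
beam 3: φ=90°, α=165°
  direction (-0.9659, 0.2588); cell (5,2); t to first gridline: x 0.3831, y 0.6182 (then +1.0353 / +3.8637)
    (4,2) via x @ 0.3831
    (4,3) via y @ 0.6182
    (3,3) via x @ 1.4183
    (2,3) via x @ 2.4536
    (1,3) via x @ 3.4889
    (1,4) via y @ 4.4819
    (0,4) via x @ 4.5242  # hit
  → r_3 = 4.5242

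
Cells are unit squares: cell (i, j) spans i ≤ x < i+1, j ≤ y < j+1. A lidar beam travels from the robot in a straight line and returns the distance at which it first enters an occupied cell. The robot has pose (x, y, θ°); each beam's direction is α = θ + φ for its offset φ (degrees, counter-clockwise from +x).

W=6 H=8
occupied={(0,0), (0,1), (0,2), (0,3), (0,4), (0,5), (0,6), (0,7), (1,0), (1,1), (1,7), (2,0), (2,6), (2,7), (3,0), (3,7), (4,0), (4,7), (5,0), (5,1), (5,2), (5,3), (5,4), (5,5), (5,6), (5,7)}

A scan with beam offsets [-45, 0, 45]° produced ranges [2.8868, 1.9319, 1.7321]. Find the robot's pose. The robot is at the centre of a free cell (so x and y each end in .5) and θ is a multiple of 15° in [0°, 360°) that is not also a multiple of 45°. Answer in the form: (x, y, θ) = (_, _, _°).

Candidates: 22 free-cell centres × 16 headings = 352 poses. Raycast each; keep the one whose scan matches to 4 dp.
  (4.5, 5.5, 105°): beam 1 = 1.0000 ≠ 2.8868 ✗
  (2.5, 1.5, 330°): beam 1 = 0.5176 ≠ 2.8868 ✗
  (2.5, 1.5, 60°): beam 1 = 2.5882 ≠ 2.8868 ✗
  …
  (3.5, 2.5, 195°): r_1=2.8868, r_2=1.9319, r_3=1.7321 — all match ✓
Only this pose fits every beam.

(x, y, θ) = (3.5, 2.5, 195°)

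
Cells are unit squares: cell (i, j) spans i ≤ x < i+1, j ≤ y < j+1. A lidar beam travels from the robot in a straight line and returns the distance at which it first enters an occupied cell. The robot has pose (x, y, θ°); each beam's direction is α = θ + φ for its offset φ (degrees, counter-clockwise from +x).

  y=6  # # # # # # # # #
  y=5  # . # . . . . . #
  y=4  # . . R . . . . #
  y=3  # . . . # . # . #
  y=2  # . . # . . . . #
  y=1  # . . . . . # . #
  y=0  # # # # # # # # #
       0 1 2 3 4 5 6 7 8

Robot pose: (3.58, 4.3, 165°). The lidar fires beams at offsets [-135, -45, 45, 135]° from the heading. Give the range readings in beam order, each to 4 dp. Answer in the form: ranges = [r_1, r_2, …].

ranges = [3.4000, 1.1600, 2.9791, 0.8400]

beam 1: φ=-135°, α=30°
  d=(0.8660,0.5000)  start (3,4)  tX=0.4850 tY=1.4000  stride 1/|dx|=1.1547 1/|dy|=2.0000
    cross x-line → (4,4), t=0.4850
    cross y-line → (4,5), t=1.4000
    cross x-line → (5,5), t=1.6397
    cross x-line → (6,5), t=2.7944
    cross y-line → (6,6), t=3.4000 (wall)
  → r_1 = 3.4000
beam 2: φ=-45°, α=120°
  d=(-0.5000,0.8660)  start (3,4)  tX=1.1600 tY=0.8083  stride 1/|dx|=2.0000 1/|dy|=1.1547
    cross y-line → (3,5), t=0.8083
    cross x-line → (2,5), t=1.1600 (wall)
  → r_2 = 1.1600
beam 3: φ=45°, α=210°
  d=(-0.8660,-0.5000)  start (3,4)  tX=0.6697 tY=0.6000  stride 1/|dx|=1.1547 1/|dy|=2.0000
    cross y-line → (3,3), t=0.6000
    cross x-line → (2,3), t=0.6697
    cross x-line → (1,3), t=1.8244
    cross y-line → (1,2), t=2.6000
    cross x-line → (0,2), t=2.9791 (wall)
  → r_3 = 2.9791
beam 4: φ=135°, α=300°
  d=(0.5000,-0.8660)  start (3,4)  tX=0.8400 tY=0.3464  stride 1/|dx|=2.0000 1/|dy|=1.1547
    cross y-line → (3,3), t=0.3464
    cross x-line → (4,3), t=0.8400 (wall)
  → r_4 = 0.8400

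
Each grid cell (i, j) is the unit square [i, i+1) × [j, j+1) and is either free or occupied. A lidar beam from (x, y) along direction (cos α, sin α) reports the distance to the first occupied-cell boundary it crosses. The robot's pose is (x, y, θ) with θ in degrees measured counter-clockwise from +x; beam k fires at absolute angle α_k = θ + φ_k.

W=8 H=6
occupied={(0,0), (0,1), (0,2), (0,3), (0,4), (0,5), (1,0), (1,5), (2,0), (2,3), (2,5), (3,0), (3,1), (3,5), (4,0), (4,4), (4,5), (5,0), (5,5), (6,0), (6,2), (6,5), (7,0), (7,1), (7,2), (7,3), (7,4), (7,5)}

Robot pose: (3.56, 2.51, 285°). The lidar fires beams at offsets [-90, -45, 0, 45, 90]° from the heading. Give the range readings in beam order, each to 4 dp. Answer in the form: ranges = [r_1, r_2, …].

beam 1: φ=-90°, α=195°
  cosα=-0.9659 sinα=-0.2588 | (3,2) | tMaxX 0.5798 tMaxY 1.9705 | tΔX 1.0353 tΔY 3.8637
    t=0.5798 [x] (2,2)
    t=1.6150 [x] (1,2)
    t=1.9705 [y] (1,1)
    t=2.6503 [x] (0,1) — stop
  → r_1 = 2.6503
beam 2: φ=-45°, α=240°
  cosα=-0.5000 sinα=-0.8660 | (3,2) | tMaxX 1.1200 tMaxY 0.5889 | tΔX 2.0000 tΔY 1.1547
    t=0.5889 [y] (3,1) — stop
  → r_2 = 0.5889
beam 3: φ=0°, α=285°
  cosα=0.2588 sinα=-0.9659 | (3,2) | tMaxX 1.7000 tMaxY 0.5280 | tΔX 3.8637 tΔY 1.0353
    t=0.5280 [y] (3,1) — stop
  → r_3 = 0.5280
beam 4: φ=45°, α=330°
  cosα=0.8660 sinα=-0.5000 | (3,2) | tMaxX 0.5081 tMaxY 1.0200 | tΔX 1.1547 tΔY 2.0000
    t=0.5081 [x] (4,2)
    t=1.0200 [y] (4,1)
    t=1.6628 [x] (5,1)
    t=2.8175 [x] (6,1)
    t=3.0200 [y] (6,0) — stop
  → r_4 = 3.0200
beam 5: φ=90°, α=15°
  cosα=0.9659 sinα=0.2588 | (3,2) | tMaxX 0.4555 tMaxY 1.8932 | tΔX 1.0353 tΔY 3.8637
    t=0.4555 [x] (4,2)
    t=1.4908 [x] (5,2)
    t=1.8932 [y] (5,3)
    t=2.5261 [x] (6,3)
    t=3.5614 [x] (7,3) — stop
  → r_5 = 3.5614

ranges = [2.6503, 0.5889, 0.5280, 3.0200, 3.5614]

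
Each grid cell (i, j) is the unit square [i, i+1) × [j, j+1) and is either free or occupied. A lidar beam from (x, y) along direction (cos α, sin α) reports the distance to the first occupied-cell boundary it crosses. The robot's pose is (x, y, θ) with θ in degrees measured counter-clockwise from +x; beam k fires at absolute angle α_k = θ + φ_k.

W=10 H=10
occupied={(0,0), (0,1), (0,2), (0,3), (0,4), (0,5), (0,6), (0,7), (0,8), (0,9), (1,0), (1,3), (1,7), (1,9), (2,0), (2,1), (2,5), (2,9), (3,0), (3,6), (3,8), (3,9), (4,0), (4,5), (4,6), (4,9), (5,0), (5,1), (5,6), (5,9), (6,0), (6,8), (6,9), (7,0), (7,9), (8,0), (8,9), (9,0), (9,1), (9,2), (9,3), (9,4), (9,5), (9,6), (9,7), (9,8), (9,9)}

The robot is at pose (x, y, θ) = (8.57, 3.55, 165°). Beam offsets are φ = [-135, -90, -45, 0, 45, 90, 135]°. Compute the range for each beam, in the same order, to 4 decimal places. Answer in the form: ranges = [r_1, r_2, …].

beam 1: φ=-135°, α=30°
  dir = (cos 30°, sin 30°) = (0.8660, 0.5000); from cell (8,3)
  next x-line at t=0.4965, next y-line at t=0.9000; Δt_x=1.1547, Δt_y=2.0000
    x: enter (9,3) at t=0.4965 ← occupied
  → r_1 = 0.4965
beam 2: φ=-90°, α=75°
  dir = (cos 75°, sin 75°) = (0.2588, 0.9659); from cell (8,3)
  next x-line at t=1.6614, next y-line at t=0.4659; Δt_x=3.8637, Δt_y=1.0353
    y: enter (8,4) at t=0.4659
    y: enter (8,5) at t=1.5012
    x: enter (9,5) at t=1.6614 ← occupied
  → r_2 = 1.6614
beam 3: φ=-45°, α=120°
  dir = (cos 120°, sin 120°) = (-0.5000, 0.8660); from cell (8,3)
  next x-line at t=1.1400, next y-line at t=0.5196; Δt_x=2.0000, Δt_y=1.1547
    y: enter (8,4) at t=0.5196
    x: enter (7,4) at t=1.1400
    y: enter (7,5) at t=1.6743
    y: enter (7,6) at t=2.8290
    x: enter (6,6) at t=3.1400
    y: enter (6,7) at t=3.9837
    y: enter (6,8) at t=5.1384 ← occupied
  → r_3 = 5.1384
beam 4: φ=0°, α=165°
  dir = (cos 165°, sin 165°) = (-0.9659, 0.2588); from cell (8,3)
  next x-line at t=0.5901, next y-line at t=1.7387; Δt_x=1.0353, Δt_y=3.8637
    x: enter (7,3) at t=0.5901
    x: enter (6,3) at t=1.6254
    y: enter (6,4) at t=1.7387
    x: enter (5,4) at t=2.6607
    x: enter (4,4) at t=3.6959
    x: enter (3,4) at t=4.7312
    y: enter (3,5) at t=5.6024
    x: enter (2,5) at t=5.7665 ← occupied
  → r_4 = 5.7665
beam 5: φ=45°, α=210°
  dir = (cos 210°, sin 210°) = (-0.8660, -0.5000); from cell (8,3)
  next x-line at t=0.6582, next y-line at t=1.1000; Δt_x=1.1547, Δt_y=2.0000
    x: enter (7,3) at t=0.6582
    y: enter (7,2) at t=1.1000
    x: enter (6,2) at t=1.8129
    x: enter (5,2) at t=2.9676
    y: enter (5,1) at t=3.1000 ← occupied
  → r_5 = 3.1000
beam 6: φ=90°, α=255°
  dir = (cos 255°, sin 255°) = (-0.2588, -0.9659); from cell (8,3)
  next x-line at t=2.2023, next y-line at t=0.5694; Δt_x=3.8637, Δt_y=1.0353
    y: enter (8,2) at t=0.5694
    y: enter (8,1) at t=1.6047
    x: enter (7,1) at t=2.2023
    y: enter (7,0) at t=2.6400 ← occupied
  → r_6 = 2.6400
beam 7: φ=135°, α=300°
  dir = (cos 300°, sin 300°) = (0.5000, -0.8660); from cell (8,3)
  next x-line at t=0.8600, next y-line at t=0.6351; Δt_x=2.0000, Δt_y=1.1547
    y: enter (8,2) at t=0.6351
    x: enter (9,2) at t=0.8600 ← occupied
  → r_7 = 0.8600

ranges = [0.4965, 1.6614, 5.1384, 5.7665, 3.1000, 2.6400, 0.8600]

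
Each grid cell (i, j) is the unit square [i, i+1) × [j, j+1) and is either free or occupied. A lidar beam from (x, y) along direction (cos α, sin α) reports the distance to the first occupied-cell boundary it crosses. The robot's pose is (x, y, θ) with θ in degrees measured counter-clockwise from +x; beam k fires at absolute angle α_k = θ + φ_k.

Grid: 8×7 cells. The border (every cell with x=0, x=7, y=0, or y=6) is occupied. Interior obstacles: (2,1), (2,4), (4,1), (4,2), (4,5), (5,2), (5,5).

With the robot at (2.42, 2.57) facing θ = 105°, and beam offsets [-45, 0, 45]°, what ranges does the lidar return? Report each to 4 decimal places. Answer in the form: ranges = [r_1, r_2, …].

beam 1: φ=-45°, α=60°
  dir = (cos 60°, sin 60°) = (0.5000, 0.8660); from cell (2,2)
  next x-line at t=1.1600, next y-line at t=0.4965; Δt_x=2.0000, Δt_y=1.1547
    y: enter (2,3) at t=0.4965
    x: enter (3,3) at t=1.1600
    y: enter (3,4) at t=1.6512
    y: enter (3,5) at t=2.8059
    x: enter (4,5) at t=3.1600 ← occupied
  → r_1 = 3.1600
beam 2: φ=0°, α=105°
  dir = (cos 105°, sin 105°) = (-0.2588, 0.9659); from cell (2,2)
  next x-line at t=1.6228, next y-line at t=0.4452; Δt_x=3.8637, Δt_y=1.0353
    y: enter (2,3) at t=0.4452
    y: enter (2,4) at t=1.4804 ← occupied
  → r_2 = 1.4804
beam 3: φ=45°, α=150°
  dir = (cos 150°, sin 150°) = (-0.8660, 0.5000); from cell (2,2)
  next x-line at t=0.4850, next y-line at t=0.8600; Δt_x=1.1547, Δt_y=2.0000
    x: enter (1,2) at t=0.4850
    y: enter (1,3) at t=0.8600
    x: enter (0,3) at t=1.6397 ← occupied
  → r_3 = 1.6397

ranges = [3.1600, 1.4804, 1.6397]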